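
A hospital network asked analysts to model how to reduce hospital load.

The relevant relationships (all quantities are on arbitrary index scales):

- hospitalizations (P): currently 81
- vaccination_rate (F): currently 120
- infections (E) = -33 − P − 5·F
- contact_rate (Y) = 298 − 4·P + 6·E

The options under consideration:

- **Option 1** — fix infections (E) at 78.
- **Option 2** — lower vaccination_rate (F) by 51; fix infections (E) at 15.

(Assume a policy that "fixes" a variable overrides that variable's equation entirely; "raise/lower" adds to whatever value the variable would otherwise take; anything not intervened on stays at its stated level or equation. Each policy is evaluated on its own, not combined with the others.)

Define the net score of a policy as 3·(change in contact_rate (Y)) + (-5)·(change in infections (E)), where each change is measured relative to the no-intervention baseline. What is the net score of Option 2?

9477

Baseline:
  P = 81
  F = 120
  E = -33 − 81 − 5·120 = -714
  Y = 298 − 4·81 + 6·(-714) = -4310
Option 2 (F − 51, E := 15):
  P = 81
  F = 120 − 51 = 69
  E = 15
  Y = 298 − 4·81 + 6·15 = 64
ΔY = 64 − (-4310) = 4374; ΔE = 15 − (-714) = 729
Score = 3·4374 + (-5)·729 = 9477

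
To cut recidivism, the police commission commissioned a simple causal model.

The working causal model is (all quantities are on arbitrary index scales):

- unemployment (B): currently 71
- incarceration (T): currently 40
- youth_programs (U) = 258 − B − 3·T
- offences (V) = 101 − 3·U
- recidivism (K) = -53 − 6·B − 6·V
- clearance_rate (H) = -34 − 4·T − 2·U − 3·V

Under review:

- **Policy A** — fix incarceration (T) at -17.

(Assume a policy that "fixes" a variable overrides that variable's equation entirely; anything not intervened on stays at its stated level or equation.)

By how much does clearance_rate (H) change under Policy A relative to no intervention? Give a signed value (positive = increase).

1425

Baseline:
  B = 71
  T = 40
  U = 258 − 71 − 3·40 = 67
  V = 101 − 3·67 = -100
  H = -34 − 4·40 − 2·67 − 3·(-100) = -28
Policy A (T := -17):
  B = 71
  T = -17
  U = 258 − 71 − 3·(-17) = 238
  V = 101 − 3·238 = -613
  H = -34 − 4·(-17) − 2·238 − 3·(-613) = 1397
Change in H: 1397 − (-28) = 1425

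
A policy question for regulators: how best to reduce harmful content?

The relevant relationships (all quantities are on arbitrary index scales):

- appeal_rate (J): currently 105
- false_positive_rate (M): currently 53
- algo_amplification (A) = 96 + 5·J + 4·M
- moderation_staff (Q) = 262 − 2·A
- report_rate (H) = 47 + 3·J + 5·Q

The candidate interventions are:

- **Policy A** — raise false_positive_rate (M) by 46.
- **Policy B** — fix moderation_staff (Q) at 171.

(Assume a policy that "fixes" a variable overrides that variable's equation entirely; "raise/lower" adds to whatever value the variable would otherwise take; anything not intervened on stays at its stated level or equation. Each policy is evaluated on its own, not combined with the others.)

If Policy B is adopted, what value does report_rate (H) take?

Policy B (Q := 171):
  J = 105
  M = 53
  A = 96 + 5·105 + 4·53 = 833
  Q = 171
  H = 47 + 3·105 + 5·171 = 1217

1217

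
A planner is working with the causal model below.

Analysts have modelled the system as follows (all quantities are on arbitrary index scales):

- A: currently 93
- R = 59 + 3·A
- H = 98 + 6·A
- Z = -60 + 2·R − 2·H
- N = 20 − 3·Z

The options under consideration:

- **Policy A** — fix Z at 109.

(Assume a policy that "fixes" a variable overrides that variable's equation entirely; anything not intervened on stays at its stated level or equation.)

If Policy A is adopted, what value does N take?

-307

Policy A (Z := 109):
  A = 93
  R = 59 + 3·93 = 338
  H = 98 + 6·93 = 656
  Z = 109
  N = 20 − 3·109 = -307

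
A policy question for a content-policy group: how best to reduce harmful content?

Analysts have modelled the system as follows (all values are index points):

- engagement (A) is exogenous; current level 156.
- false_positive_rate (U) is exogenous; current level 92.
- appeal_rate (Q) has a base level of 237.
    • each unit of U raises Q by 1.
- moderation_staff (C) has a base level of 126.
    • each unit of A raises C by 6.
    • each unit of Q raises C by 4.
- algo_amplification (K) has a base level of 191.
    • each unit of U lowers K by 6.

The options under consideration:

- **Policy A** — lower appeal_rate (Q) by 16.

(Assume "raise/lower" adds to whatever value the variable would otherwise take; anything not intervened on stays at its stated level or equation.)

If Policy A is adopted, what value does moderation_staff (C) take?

2314

Policy A (Q − 16):
  A = 156
  U = 92
  Q = 237 + 92 (−16 from intervention) = 313
  C = 126 + 6·156 + 4·313 = 2314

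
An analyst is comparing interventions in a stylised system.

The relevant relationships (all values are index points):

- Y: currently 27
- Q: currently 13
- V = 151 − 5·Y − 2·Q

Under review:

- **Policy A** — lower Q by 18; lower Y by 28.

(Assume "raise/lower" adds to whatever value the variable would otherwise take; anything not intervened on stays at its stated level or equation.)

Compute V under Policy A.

166

Policy A (Q − 18, Y − 28):
  Y = 27 − 28 = -1
  Q = 13 − 18 = -5
  V = 151 − 5·(-1) − 2·(-5) = 166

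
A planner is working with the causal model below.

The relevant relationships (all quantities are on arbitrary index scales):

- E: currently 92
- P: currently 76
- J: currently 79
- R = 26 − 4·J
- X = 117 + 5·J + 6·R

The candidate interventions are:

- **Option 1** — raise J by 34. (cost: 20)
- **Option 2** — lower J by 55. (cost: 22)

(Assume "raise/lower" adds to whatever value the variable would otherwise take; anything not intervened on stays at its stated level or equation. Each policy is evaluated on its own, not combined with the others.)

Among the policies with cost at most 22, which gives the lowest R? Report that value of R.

-426

Option 1 (J + 34):
  J = 79 + 34 = 113
  R = 26 − 4·113 = -426
Option 2 (J − 55):
  J = 79 − 55 = 24
  R = 26 − 4·24 = -70
Comparing — Option 1: R=-426, Option 2: R=-70. Lowest is -426 (Option 1).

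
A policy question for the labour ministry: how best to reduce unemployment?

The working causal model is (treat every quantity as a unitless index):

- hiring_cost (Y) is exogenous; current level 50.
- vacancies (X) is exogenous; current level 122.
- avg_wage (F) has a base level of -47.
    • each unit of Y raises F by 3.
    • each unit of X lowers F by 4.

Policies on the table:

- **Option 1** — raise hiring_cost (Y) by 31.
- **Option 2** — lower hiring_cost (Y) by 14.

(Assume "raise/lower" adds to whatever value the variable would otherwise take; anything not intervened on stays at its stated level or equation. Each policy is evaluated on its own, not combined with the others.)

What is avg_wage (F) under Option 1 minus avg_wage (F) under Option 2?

135

Option 1 (Y + 31):
  Y = 50 + 31 = 81
  X = 122
  F = -47 + 3·81 − 4·122 = -292
Option 2 (Y − 14):
  Y = 50 − 14 = 36
  X = 122
  F = -47 + 3·36 − 4·122 = -427
F: -292 − (-427) = 135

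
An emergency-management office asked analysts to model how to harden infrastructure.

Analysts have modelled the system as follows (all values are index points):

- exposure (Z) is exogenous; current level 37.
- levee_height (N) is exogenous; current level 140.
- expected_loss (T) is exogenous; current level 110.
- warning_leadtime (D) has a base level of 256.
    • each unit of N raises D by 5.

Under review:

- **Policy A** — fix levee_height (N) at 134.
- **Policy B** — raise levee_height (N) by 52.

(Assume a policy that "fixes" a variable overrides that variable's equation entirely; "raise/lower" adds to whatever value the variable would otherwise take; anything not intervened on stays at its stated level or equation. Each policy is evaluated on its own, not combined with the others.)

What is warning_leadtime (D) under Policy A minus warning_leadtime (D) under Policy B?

Policy A (N := 134):
  N = 134
  D = 256 + 5·134 = 926
Policy B (N + 52):
  N = 140 + 52 = 192
  D = 256 + 5·192 = 1216
D: 926 − 1216 = -290

-290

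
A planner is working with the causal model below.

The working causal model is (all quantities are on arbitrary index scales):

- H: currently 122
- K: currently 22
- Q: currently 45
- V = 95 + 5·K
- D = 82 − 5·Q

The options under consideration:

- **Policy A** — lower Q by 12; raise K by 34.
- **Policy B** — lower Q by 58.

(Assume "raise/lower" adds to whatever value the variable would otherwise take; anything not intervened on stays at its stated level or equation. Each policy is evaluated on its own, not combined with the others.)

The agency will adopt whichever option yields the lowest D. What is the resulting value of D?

-83

Policy A (Q − 12, K + 34):
  Q = 45 − 12 = 33
  D = 82 − 5·33 = -83
Policy B (Q − 58):
  Q = 45 − 58 = -13
  D = 82 − 5·(-13) = 147
Comparing — Policy A: D=-83, Policy B: D=147. Lowest is -83 (Policy A).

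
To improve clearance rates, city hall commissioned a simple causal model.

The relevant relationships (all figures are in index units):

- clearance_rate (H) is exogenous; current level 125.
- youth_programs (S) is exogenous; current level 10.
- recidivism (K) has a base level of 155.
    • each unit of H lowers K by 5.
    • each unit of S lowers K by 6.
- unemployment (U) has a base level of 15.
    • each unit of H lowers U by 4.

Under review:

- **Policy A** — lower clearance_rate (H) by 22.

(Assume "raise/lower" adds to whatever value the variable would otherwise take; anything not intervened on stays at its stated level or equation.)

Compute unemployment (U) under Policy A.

Policy A (H − 22):
  H = 125 − 22 = 103
  U = 15 − 4·103 = -397

-397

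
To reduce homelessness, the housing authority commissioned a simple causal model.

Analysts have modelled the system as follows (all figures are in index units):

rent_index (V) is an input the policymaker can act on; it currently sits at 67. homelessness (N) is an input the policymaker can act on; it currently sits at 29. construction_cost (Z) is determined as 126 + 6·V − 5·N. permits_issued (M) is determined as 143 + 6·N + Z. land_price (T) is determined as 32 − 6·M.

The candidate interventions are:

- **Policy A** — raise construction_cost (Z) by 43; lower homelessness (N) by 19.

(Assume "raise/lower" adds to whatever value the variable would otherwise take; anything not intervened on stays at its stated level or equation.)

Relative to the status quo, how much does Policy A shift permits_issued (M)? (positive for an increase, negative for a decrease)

24

Baseline:
  V = 67
  N = 29
  Z = 126 + 6·67 − 5·29 = 383
  M = 143 + 6·29 + 383 = 700
Policy A (Z + 43, N − 19):
  V = 67
  N = 29 − 19 = 10
  Z = 126 + 6·67 − 5·10 (+43 from intervention) = 521
  M = 143 + 6·10 + 521 = 724
Change in M: 724 − 700 = 24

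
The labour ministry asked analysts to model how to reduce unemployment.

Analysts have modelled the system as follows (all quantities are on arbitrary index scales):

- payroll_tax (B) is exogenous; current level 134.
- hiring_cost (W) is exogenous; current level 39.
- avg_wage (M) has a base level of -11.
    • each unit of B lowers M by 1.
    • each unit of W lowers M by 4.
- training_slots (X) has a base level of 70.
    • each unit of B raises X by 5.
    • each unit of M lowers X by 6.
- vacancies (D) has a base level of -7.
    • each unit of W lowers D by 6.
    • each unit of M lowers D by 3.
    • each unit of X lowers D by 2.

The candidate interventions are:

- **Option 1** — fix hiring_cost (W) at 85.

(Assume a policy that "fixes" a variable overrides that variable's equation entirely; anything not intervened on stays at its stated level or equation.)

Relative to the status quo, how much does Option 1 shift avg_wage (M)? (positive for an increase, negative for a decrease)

Baseline:
  B = 134
  W = 39
  M = -11 − 134 − 4·39 = -301
Option 1 (W := 85):
  B = 134
  W = 85
  M = -11 − 134 − 4·85 = -485
Change in M: -485 − (-301) = -184

-184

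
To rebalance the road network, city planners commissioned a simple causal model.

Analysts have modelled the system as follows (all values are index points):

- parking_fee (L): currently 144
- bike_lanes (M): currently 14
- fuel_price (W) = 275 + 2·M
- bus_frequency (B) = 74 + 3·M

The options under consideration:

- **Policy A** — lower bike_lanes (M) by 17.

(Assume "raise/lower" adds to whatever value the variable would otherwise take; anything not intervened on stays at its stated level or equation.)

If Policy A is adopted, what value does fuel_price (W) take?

Policy A (M − 17):
  M = 14 − 17 = -3
  W = 275 + 2·(-3) = 269

269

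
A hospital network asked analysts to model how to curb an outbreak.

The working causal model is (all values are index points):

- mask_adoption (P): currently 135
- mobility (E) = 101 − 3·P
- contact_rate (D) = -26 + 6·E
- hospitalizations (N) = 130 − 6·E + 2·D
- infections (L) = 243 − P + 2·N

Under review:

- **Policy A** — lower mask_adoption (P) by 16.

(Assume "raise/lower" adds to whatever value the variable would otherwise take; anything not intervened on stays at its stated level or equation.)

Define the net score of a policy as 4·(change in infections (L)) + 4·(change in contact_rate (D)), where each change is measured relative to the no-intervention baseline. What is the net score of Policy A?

3520

Baseline:
  P = 135
  E = 101 − 3·135 = -304
  D = -26 + 6·(-304) = -1850
  N = 130 − 6·(-304) + 2·(-1850) = -1746
  L = 243 − 135 + 2·(-1746) = -3384
Policy A (P − 16):
  P = 135 − 16 = 119
  E = 101 − 3·119 = -256
  D = -26 + 6·(-256) = -1562
  N = 130 − 6·(-256) + 2·(-1562) = -1458
  L = 243 − 119 + 2·(-1458) = -2792
ΔL = -2792 − (-3384) = 592; ΔD = -1562 − (-1850) = 288
Score = 4·592 + 4·288 = 3520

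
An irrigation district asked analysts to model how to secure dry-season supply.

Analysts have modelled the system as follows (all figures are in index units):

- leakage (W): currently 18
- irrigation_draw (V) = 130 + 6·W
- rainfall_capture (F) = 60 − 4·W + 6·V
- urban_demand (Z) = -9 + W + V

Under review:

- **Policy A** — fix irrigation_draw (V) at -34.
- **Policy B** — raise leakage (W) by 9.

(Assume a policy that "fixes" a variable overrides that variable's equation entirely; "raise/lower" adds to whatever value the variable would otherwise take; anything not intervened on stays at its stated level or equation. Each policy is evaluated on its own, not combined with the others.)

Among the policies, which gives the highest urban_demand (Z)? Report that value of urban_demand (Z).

310

Policy A (V := -34):
  W = 18
  V = -34
  Z = -9 + 18 + (-34) = -25
Policy B (W + 9):
  W = 18 + 9 = 27
  V = 130 + 6·27 = 292
  Z = -9 + 27 + 292 = 310
Comparing — Policy A: Z=-25, Policy B: Z=310. Highest is 310 (Policy B).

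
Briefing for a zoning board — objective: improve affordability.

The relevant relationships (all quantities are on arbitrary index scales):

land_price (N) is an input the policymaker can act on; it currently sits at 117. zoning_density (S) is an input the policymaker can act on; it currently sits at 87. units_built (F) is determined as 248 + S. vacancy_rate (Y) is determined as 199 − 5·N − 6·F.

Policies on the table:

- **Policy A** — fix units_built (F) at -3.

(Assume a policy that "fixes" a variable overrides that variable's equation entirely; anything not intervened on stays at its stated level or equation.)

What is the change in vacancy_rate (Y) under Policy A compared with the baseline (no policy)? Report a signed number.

Baseline:
  N = 117
  S = 87
  F = 248 + 87 = 335
  Y = 199 − 5·117 − 6·335 = -2396
Policy A (F := -3):
  N = 117
  S = 87
  F = -3
  Y = 199 − 5·117 − 6·(-3) = -368
Change in Y: -368 − (-2396) = 2028

2028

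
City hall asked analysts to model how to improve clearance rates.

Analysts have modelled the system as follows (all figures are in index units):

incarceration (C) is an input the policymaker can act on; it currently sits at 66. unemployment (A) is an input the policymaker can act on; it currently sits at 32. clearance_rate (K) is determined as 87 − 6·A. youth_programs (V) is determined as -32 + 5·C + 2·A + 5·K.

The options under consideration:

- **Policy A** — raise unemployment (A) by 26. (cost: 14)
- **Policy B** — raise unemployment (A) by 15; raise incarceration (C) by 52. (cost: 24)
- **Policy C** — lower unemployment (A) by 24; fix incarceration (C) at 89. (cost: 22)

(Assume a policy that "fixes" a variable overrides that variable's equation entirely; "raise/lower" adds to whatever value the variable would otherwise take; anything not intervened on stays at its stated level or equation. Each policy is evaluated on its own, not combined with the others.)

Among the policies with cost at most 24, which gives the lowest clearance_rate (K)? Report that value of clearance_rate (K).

-261

Policy A (A + 26):
  A = 32 + 26 = 58
  K = 87 − 6·58 = -261
Policy B (A + 15, C + 52):
  A = 32 + 15 = 47
  K = 87 − 6·47 = -195
Policy C (A − 24, C := 89):
  A = 32 − 24 = 8
  K = 87 − 6·8 = 39
Comparing — Policy A: K=-261, Policy B: K=-195, Policy C: K=39. Lowest is -261 (Policy A).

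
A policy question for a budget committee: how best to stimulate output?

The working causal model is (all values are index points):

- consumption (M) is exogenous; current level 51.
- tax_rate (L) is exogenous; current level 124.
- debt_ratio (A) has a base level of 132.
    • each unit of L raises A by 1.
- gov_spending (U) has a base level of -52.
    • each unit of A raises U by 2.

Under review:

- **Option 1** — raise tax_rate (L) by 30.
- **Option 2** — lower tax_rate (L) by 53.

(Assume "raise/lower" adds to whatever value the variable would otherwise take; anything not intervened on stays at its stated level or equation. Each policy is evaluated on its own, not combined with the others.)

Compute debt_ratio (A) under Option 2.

Option 2 (L − 53):
  L = 124 − 53 = 71
  A = 132 + 71 = 203

203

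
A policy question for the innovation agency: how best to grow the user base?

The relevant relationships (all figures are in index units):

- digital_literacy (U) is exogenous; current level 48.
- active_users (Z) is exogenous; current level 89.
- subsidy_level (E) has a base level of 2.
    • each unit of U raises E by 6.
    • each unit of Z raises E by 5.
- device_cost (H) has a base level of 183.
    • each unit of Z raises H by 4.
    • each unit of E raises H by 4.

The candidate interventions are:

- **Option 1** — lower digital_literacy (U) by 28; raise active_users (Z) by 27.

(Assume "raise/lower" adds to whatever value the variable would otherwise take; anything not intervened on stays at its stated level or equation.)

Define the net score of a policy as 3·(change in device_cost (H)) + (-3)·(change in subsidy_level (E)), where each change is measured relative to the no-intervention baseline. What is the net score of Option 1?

Baseline:
  U = 48
  Z = 89
  E = 2 + 6·48 + 5·89 = 735
  H = 183 + 4·89 + 4·735 = 3479
Option 1 (U − 28, Z + 27):
  U = 48 − 28 = 20
  Z = 89 + 27 = 116
  E = 2 + 6·20 + 5·116 = 702
  H = 183 + 4·116 + 4·702 = 3455
ΔH = 3455 − 3479 = -24; ΔE = 702 − 735 = -33
Score = 3·(-24) + (-3)·(-33) = 27

27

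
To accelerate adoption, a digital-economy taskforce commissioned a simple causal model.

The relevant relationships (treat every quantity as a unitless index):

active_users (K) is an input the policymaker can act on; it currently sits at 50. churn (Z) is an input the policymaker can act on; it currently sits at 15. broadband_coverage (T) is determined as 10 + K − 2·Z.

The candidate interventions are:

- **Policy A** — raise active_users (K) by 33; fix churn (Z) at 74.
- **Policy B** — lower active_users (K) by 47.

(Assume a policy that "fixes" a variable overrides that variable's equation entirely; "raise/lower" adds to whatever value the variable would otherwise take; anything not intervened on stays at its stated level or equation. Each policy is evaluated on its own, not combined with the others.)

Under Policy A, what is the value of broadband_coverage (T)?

Policy A (K + 33, Z := 74):
  K = 50 + 33 = 83
  Z = 74
  T = 10 + 83 − 2·74 = -55

-55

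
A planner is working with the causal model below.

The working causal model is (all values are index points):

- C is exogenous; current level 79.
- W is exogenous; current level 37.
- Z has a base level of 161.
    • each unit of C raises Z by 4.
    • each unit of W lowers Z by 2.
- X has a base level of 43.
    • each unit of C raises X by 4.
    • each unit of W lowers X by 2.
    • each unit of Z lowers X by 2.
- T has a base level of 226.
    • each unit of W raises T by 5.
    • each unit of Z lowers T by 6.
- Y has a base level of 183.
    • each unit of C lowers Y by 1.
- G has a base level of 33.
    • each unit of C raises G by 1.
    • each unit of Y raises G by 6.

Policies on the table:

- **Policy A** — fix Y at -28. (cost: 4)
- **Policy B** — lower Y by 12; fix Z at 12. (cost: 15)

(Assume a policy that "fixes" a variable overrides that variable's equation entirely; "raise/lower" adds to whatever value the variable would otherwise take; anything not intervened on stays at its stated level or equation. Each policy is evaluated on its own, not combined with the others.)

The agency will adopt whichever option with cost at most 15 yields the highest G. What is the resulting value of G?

Policy A (Y := -28):
  C = 79
  Y = -28
  G = 33 + 79 + 6·(-28) = -56
Policy B (Y − 12, Z := 12):
  C = 79
  Y = 183 − 79 (−12 from intervention) = 92
  G = 33 + 79 + 6·92 = 664
Comparing — Policy A: G=-56, Policy B: G=664. Highest is 664 (Policy B).

664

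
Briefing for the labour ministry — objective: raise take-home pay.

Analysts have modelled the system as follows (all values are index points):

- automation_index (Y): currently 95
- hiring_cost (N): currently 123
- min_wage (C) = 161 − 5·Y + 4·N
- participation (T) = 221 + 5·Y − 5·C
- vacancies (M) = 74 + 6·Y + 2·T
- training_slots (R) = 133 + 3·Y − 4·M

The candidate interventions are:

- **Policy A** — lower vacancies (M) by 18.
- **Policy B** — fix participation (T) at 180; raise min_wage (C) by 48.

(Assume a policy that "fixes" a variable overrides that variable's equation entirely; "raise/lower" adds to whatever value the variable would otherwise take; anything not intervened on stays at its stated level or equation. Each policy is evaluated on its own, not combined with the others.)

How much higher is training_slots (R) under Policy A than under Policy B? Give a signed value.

3064

Policy A (M − 18):
  Y = 95
  N = 123
  C = 161 − 5·95 + 4·123 = 178
  T = 221 + 5·95 − 5·178 = -194
  M = 74 + 6·95 + 2·(-194) (−18 from intervention) = 238
  R = 133 + 3·95 − 4·238 = -534
Policy B (T := 180, C + 48):
  Y = 95
  N = 123
  C = 161 − 5·95 + 4·123 (+48 from intervention) = 226
  T = 180
  M = 74 + 6·95 + 2·180 = 1004
  R = 133 + 3·95 − 4·1004 = -3598
R: -534 − (-3598) = 3064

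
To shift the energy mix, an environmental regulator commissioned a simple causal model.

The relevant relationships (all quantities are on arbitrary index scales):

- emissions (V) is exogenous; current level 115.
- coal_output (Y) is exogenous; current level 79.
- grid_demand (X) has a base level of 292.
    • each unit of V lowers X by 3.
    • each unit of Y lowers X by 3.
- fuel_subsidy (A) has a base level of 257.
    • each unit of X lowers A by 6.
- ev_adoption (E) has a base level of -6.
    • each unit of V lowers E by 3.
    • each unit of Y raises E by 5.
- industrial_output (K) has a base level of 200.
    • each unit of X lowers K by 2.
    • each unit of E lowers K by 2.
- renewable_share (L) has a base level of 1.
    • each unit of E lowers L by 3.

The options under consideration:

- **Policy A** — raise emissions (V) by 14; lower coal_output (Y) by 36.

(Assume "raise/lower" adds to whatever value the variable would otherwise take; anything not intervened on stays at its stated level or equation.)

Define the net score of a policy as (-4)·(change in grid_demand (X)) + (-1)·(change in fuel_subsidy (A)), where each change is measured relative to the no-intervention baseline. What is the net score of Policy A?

132

Baseline:
  V = 115
  Y = 79
  X = 292 − 3·115 − 3·79 = -290
  A = 257 − 6·(-290) = 1997
Policy A (V + 14, Y − 36):
  V = 115 + 14 = 129
  Y = 79 − 36 = 43
  X = 292 − 3·129 − 3·43 = -224
  A = 257 − 6·(-224) = 1601
ΔX = -224 − (-290) = 66; ΔA = 1601 − 1997 = -396
Score = (-4)·66 + (-1)·(-396) = 132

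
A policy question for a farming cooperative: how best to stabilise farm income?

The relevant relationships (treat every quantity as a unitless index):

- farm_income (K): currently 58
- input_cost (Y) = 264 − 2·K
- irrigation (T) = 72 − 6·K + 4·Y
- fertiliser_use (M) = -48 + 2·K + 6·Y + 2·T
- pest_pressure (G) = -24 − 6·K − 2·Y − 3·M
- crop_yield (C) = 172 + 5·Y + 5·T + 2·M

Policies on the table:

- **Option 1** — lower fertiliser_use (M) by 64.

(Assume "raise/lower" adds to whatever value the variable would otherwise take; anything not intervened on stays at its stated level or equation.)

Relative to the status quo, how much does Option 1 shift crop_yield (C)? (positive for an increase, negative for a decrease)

-128

Baseline:
  K = 58
  Y = 264 − 2·58 = 148
  T = 72 − 6·58 + 4·148 = 316
  M = -48 + 2·58 + 6·148 + 2·316 = 1588
  C = 172 + 5·148 + 5·316 + 2·1588 = 5668
Option 1 (M − 64):
  K = 58
  Y = 264 − 2·58 = 148
  T = 72 − 6·58 + 4·148 = 316
  M = -48 + 2·58 + 6·148 + 2·316 (−64 from intervention) = 1524
  C = 172 + 5·148 + 5·316 + 2·1524 = 5540
Change in C: 5540 − 5668 = -128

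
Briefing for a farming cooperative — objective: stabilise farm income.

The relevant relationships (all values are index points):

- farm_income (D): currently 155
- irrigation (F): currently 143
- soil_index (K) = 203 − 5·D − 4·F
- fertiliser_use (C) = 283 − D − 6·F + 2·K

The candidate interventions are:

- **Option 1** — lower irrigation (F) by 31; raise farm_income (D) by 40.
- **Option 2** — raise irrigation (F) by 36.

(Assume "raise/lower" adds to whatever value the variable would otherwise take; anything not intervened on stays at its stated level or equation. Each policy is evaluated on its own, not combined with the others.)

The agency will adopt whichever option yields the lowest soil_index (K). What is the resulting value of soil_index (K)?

-1288

Option 1 (F − 31, D + 40):
  D = 155 + 40 = 195
  F = 143 − 31 = 112
  K = 203 − 5·195 − 4·112 = -1220
Option 2 (F + 36):
  D = 155
  F = 143 + 36 = 179
  K = 203 − 5·155 − 4·179 = -1288
Comparing — Option 1: K=-1220, Option 2: K=-1288. Lowest is -1288 (Option 2).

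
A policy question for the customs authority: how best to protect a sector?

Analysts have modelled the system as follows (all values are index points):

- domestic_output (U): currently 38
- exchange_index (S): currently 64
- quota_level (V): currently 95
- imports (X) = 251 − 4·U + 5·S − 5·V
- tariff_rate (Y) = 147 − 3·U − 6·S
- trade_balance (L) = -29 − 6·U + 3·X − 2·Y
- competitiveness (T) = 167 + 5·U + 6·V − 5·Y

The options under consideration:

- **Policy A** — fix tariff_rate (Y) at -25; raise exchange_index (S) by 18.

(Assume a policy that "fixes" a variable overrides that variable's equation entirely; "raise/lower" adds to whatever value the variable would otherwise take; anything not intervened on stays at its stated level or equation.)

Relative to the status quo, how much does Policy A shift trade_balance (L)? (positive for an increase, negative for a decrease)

-382

Baseline:
  U = 38
  S = 64
  V = 95
  X = 251 − 4·38 + 5·64 − 5·95 = -56
  Y = 147 − 3·38 − 6·64 = -351
  L = -29 − 6·38 + 3·(-56) − 2·(-351) = 277
Policy A (Y := -25, S + 18):
  U = 38
  S = 64 + 18 = 82
  V = 95
  X = 251 − 4·38 + 5·82 − 5·95 = 34
  Y = -25
  L = -29 − 6·38 + 3·34 − 2·(-25) = -105
Change in L: -105 − 277 = -382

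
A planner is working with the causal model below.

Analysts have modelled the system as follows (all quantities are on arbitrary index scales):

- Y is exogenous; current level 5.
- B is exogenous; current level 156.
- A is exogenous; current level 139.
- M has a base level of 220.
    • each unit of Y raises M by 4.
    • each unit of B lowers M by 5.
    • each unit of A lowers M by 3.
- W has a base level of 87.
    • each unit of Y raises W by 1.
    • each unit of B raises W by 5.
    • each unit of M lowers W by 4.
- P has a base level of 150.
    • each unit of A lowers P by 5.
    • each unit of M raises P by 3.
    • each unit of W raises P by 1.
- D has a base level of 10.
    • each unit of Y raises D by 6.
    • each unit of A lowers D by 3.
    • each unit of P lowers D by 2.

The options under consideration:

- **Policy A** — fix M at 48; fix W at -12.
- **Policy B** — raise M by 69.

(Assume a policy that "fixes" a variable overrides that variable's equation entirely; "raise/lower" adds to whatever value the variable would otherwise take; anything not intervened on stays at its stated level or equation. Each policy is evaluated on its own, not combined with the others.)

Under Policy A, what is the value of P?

Policy A (M := 48, W := -12):
  Y = 5
  B = 156
  A = 139
  M = 48
  W = -12
  P = 150 − 5·139 + 3·48 + (-12) = -413

-413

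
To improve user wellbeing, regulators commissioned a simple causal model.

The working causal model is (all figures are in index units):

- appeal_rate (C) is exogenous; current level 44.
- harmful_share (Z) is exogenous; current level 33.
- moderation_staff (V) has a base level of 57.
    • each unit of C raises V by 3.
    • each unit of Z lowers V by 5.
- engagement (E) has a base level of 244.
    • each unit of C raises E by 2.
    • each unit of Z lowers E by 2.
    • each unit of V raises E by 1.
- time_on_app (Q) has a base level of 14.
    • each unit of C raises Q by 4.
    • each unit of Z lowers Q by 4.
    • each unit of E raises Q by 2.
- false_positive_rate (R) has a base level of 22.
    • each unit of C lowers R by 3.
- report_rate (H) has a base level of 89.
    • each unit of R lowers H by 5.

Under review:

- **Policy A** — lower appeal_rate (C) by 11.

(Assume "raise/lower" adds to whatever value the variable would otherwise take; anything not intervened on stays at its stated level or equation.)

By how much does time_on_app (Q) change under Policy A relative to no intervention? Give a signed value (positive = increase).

Baseline:
  C = 44
  Z = 33
  V = 57 + 3·44 − 5·33 = 24
  E = 244 + 2·44 − 2·33 + 24 = 290
  Q = 14 + 4·44 − 4·33 + 2·290 = 638
Policy A (C − 11):
  C = 44 − 11 = 33
  Z = 33
  V = 57 + 3·33 − 5·33 = -9
  E = 244 + 2·33 − 2·33 + (-9) = 235
  Q = 14 + 4·33 − 4·33 + 2·235 = 484
Change in Q: 484 − 638 = -154

-154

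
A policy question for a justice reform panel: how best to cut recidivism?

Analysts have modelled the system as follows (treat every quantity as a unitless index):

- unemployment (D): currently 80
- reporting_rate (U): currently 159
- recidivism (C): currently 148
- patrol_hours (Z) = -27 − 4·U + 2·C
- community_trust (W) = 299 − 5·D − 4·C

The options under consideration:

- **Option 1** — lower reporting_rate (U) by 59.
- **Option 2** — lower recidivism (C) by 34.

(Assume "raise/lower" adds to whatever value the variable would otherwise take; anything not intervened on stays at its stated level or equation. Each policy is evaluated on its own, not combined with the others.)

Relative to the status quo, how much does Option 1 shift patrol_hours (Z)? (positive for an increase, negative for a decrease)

236

Baseline:
  U = 159
  C = 148
  Z = -27 − 4·159 + 2·148 = -367
Option 1 (U − 59):
  U = 159 − 59 = 100
  C = 148
  Z = -27 − 4·100 + 2·148 = -131
Change in Z: -131 − (-367) = 236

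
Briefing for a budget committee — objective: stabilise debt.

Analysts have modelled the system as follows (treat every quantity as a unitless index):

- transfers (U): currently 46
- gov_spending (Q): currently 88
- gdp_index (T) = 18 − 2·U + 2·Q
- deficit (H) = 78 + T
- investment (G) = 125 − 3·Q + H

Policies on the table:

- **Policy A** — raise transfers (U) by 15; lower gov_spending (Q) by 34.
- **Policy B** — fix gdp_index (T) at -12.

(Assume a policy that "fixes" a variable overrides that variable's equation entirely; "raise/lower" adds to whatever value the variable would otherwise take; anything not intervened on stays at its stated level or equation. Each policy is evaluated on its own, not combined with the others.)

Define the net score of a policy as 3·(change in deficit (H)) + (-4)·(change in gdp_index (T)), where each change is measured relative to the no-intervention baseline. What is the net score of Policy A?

98

Baseline:
  U = 46
  Q = 88
  T = 18 − 2·46 + 2·88 = 102
  H = 78 + 102 = 180
Policy A (U + 15, Q − 34):
  U = 46 + 15 = 61
  Q = 88 − 34 = 54
  T = 18 − 2·61 + 2·54 = 4
  H = 78 + 4 = 82
ΔH = 82 − 180 = -98; ΔT = 4 − 102 = -98
Score = 3·(-98) + (-4)·(-98) = 98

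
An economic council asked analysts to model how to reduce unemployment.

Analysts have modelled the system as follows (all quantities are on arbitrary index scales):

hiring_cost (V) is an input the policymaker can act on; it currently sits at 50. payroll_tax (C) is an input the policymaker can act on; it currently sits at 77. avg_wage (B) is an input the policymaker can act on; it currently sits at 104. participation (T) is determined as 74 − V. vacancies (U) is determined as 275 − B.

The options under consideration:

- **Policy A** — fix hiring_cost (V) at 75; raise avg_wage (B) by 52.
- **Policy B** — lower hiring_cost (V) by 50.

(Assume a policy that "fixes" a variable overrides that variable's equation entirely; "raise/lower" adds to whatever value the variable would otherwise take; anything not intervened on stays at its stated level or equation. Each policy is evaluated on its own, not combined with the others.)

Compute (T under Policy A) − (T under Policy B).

Policy A (V := 75, B + 52):
  V = 75
  T = 74 − 75 = -1
Policy B (V − 50):
  V = 50 − 50 = 0
  T = 74 − 0 = 74
T: -1 − 74 = -75

-75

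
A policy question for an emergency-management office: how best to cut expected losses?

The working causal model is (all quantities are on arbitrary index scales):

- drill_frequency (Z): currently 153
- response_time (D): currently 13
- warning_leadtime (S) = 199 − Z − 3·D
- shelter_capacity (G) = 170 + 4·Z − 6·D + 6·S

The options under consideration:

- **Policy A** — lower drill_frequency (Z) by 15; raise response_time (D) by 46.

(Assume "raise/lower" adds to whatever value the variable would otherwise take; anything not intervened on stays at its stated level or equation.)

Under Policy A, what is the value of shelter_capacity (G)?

Policy A (Z − 15, D + 46):
  Z = 153 − 15 = 138
  D = 13 + 46 = 59
  S = 199 − 138 − 3·59 = -116
  G = 170 + 4·138 − 6·59 + 6·(-116) = -328

-328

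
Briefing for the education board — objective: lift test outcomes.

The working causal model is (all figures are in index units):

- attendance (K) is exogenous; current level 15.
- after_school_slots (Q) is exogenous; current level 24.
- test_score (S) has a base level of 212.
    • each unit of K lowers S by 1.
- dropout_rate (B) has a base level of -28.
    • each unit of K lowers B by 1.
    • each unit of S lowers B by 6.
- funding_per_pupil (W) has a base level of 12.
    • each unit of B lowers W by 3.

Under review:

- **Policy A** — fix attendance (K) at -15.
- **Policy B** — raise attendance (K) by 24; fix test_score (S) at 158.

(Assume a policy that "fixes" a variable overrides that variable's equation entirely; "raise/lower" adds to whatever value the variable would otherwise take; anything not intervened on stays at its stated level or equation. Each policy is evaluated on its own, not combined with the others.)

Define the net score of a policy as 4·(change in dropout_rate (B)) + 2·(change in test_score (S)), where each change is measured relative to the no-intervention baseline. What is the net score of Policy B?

762

Baseline:
  K = 15
  S = 212 − 15 = 197
  B = -28 − 15 − 6·197 = -1225
Policy B (K + 24, S := 158):
  K = 15 + 24 = 39
  S = 158
  B = -28 − 39 − 6·158 = -1015
ΔB = -1015 − (-1225) = 210; ΔS = 158 − 197 = -39
Score = 4·210 + 2·(-39) = 762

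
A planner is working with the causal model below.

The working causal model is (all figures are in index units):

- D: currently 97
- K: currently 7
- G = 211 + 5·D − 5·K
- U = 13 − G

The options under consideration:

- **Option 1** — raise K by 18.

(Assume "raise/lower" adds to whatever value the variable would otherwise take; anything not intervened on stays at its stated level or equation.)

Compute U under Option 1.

-558

Option 1 (K + 18):
  D = 97
  K = 7 + 18 = 25
  G = 211 + 5·97 − 5·25 = 571
  U = 13 − 571 = -558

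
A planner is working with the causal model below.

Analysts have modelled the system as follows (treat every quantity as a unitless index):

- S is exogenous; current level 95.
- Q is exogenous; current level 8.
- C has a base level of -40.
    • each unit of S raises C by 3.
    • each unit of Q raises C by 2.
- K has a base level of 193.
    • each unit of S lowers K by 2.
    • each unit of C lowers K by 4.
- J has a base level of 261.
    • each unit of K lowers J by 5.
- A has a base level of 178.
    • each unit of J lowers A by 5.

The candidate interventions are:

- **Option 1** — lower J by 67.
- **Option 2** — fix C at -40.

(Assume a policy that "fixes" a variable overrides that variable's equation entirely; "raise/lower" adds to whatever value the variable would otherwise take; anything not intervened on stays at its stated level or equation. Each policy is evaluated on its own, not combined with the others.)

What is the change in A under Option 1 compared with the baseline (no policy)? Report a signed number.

335

Baseline:
  S = 95
  Q = 8
  C = -40 + 3·95 + 2·8 = 261
  K = 193 − 2·95 − 4·261 = -1041
  J = 261 − 5·(-1041) = 5466
  A = 178 − 5·5466 = -27152
Option 1 (J − 67):
  S = 95
  Q = 8
  C = -40 + 3·95 + 2·8 = 261
  K = 193 − 2·95 − 4·261 = -1041
  J = 261 − 5·(-1041) (−67 from intervention) = 5399
  A = 178 − 5·5399 = -26817
Change in A: -26817 − (-27152) = 335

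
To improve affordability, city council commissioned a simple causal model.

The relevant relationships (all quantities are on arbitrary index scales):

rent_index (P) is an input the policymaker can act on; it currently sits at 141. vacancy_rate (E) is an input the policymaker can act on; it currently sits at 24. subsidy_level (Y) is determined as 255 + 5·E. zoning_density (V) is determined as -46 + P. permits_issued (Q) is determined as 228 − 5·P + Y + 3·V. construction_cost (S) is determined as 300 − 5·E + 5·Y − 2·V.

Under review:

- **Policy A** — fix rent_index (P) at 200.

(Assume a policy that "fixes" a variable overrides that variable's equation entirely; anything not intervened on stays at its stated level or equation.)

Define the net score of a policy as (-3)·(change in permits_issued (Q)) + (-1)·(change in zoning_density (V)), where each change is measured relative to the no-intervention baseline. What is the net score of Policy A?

295

Baseline:
  P = 141
  E = 24
  Y = 255 + 5·24 = 375
  V = -46 + 141 = 95
  Q = 228 − 5·141 + 375 + 3·95 = 183
Policy A (P := 200):
  P = 200
  E = 24
  Y = 255 + 5·24 = 375
  V = -46 + 200 = 154
  Q = 228 − 5·200 + 375 + 3·154 = 65
ΔQ = 65 − 183 = -118; ΔV = 154 − 95 = 59
Score = (-3)·(-118) + (-1)·59 = 295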